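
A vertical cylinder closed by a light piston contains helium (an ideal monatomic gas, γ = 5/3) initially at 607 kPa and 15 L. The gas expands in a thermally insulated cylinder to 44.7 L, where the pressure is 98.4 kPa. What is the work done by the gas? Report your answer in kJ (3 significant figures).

Adiabatic: W = (P₁V₁ − P₂V₂)/(γ − 1) with γ = 5/3.
P₁V₁ = 9105 J, P₂V₂ = 4398 J.
W = (9105 − 4398) / 0.6667 = 7060 J.

W ≈ 7.06 kJ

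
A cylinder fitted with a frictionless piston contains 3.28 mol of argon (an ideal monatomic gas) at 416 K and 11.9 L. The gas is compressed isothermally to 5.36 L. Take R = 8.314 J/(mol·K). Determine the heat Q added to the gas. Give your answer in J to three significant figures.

Q ≈ -9050 J

Isothermal ⇒ ΔU = 0, so Q = W = nRT ln(V₂/V₁).
Q = (3.28)(8.314)(416) ln(5.36/11.9) = 11344 × -0.7976 = -9048 J.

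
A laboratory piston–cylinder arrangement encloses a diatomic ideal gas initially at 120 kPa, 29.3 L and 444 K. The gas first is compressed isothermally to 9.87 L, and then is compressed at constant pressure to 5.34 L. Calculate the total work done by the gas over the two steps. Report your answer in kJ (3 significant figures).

W_total ≈ -5.44 kJ

Step 1 (isothermal): W = P₁V₁ ln(V₂/V₁) = (3516) ln(9.87/29.3) = -3826 J.
After step 1: P = 356.2 kPa, V = 9.87 L, T = 444 K.
Step 2 (isobaric): W = PΔV = (356.2 kPa)(5.34 − 9.87 L) = -1614 J.
W_total = -3826 − 1614 = -5439 J.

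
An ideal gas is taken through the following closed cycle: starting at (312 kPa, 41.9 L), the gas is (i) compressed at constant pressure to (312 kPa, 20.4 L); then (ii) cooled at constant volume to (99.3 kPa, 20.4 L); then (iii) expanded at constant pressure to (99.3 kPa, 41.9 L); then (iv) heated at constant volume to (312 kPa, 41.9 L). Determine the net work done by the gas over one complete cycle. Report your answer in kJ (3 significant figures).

W_net ≈ -4.57 kJ

Constant-volume legs do no work.
W(i) = (312)(20.4 − 41.9) = -6708 J; W(iii) = (99.3)(41.9 − 20.4) = 2135 J.
W_net = -6708 + 2135 = -4573 J (the counter-clockwise enclosed area).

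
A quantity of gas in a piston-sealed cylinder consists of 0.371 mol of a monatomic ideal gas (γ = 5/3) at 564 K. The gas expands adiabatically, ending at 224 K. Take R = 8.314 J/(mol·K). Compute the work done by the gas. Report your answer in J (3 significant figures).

Adiabatic ⇒ Q = 0, so W_by = −ΔU = nCᵥ(T₁ − T₂).
Cᵥ = 3R/2 = 12.47 J/(mol·K).
W = (0.371)(12.47)(564 − 224) = 1573 J.

W ≈ 1570 J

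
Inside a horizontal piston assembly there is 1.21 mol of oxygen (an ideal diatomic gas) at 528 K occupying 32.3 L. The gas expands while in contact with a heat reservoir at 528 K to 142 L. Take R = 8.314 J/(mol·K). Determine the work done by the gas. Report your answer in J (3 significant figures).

Isothermal: W = nRT ln(V₂/V₁).
W = (1.21)(8.314)(528) × ln(142/32.3)
  = 5312 × 1.481
W_by_gas = 7865 J.

W ≈ 7870 J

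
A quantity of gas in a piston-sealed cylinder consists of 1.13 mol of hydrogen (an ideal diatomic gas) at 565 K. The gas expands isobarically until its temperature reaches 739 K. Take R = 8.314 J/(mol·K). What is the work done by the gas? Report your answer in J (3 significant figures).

Isobaric: W = P ΔV = nR ΔT.
W = (1.13)(8.314)(739 − 565) = 1635 J.

W ≈ 1630 J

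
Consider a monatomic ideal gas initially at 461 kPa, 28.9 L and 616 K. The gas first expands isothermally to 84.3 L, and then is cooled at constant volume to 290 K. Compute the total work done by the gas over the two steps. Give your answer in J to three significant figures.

W_total ≈ 14300 J

Step 1 (isothermal): W = P₁V₁ ln(V₂/V₁) = (13323) ln(84.3/28.9) = 14263 J.
Step 2 (isochoric): W = 0 (constant volume).
W_total = 14263 + 0 = 14263 J.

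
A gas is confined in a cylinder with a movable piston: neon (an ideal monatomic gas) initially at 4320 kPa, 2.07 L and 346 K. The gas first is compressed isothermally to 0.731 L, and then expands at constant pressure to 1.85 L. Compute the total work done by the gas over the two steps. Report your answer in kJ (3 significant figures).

W_total ≈ 4.38 kJ

Step 1 (isothermal): W = P₁V₁ ln(V₂/V₁) = (8942) ln(0.731/2.07) = -9308 J.
After step 1: P = 12233 kPa, V = 0.731 L, T = 346 K.
Step 2 (isobaric): W = PΔV = (12233 kPa)(1.85 − 0.731 L) = 13689 J.
W_total = -9308 + 13689 = 4381 J.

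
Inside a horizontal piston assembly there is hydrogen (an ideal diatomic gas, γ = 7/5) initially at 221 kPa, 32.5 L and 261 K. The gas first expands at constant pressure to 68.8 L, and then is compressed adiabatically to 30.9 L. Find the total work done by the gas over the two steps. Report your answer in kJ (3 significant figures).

W_total ≈ -6.32 kJ

Step 1 (isobaric): W = PΔV = (221 kPa)(68.8 − 32.5 L) = 8022 J.
After step 1: P = 221 kPa, V = 68.8 L, T = 552.5 K.
Step 2 (adiabatic): W = (P₁V₁ − P₂V₂)/(γ−1) = (15205 − 20943)/0.4 = -14345 J.
W_total = 8022 − 14345 = -6322 J.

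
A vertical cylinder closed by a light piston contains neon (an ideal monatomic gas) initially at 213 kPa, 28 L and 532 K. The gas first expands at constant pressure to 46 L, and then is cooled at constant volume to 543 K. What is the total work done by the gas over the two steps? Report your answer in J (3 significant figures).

Step 1 (isobaric): W = PΔV = (213 kPa)(46 − 28 L) = 3834 J.
Step 2 (isochoric): W = 0 (constant volume).
W_total = 3834 + 0 = 3834 J.

W_total ≈ 3830 J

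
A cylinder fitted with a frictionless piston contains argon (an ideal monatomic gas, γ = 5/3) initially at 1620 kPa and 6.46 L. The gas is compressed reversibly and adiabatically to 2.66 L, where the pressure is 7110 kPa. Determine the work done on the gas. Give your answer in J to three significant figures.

W ≈ 12700 J

Adiabatic: W = (P₁V₁ − P₂V₂)/(γ − 1) with γ = 5/3.
P₁V₁ = 10465 J, P₂V₂ = 18913 J.
W = (10465 − 18913) / 0.6667 = -12671 J.
Work on gas = −W_by = 12671 J.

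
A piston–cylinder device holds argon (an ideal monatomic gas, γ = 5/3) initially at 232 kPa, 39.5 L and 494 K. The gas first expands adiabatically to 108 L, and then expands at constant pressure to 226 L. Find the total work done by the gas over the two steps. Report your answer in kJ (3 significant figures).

Step 1 (adiabatic): W = (P₁V₁ − P₂V₂)/(γ−1) = (9164 − 4687)/0.667 = 6716 J.
After step 1: P = 43.4 kPa, V = 108 L, T = 252.6 K.
Step 2 (isobaric): W = PΔV = (43.4 kPa)(226 − 108 L) = 5121 J.
W_total = 6716 + 5121 = 11837 J.

W_total ≈ 11.8 kJ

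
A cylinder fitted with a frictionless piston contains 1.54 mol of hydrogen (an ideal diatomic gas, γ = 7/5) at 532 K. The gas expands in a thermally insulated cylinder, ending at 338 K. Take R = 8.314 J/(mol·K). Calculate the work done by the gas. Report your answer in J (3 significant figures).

Adiabatic ⇒ Q = 0, so W_by = −ΔU = nCᵥ(T₁ − T₂).
Cᵥ = 5R/2 = 20.79 J/(mol·K).
W = (1.54)(20.79)(532 − 338) = 6210 J.

W ≈ 6210 J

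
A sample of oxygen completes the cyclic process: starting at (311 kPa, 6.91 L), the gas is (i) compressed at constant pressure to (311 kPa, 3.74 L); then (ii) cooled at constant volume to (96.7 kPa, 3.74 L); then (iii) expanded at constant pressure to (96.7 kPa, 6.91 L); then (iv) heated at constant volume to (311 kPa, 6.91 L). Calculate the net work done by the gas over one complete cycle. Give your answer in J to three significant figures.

W_net ≈ -679 J

Constant-volume legs do no work.
W(i) = (311)(3.74 − 6.91) = -985.9 J; W(iii) = (96.7)(6.91 − 3.74) = 306.5 J.
W_net = -985.9 + 306.5 = -679.3 J (the counter-clockwise enclosed area).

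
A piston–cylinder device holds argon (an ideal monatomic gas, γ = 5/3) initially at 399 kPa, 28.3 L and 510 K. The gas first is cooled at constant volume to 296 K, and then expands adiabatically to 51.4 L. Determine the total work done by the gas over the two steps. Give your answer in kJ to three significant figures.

W_total ≈ 3.23 kJ

Step 1 (isochoric): W = 0 (constant volume).
After step 1: P = 231.6 kPa (V unchanged).
Step 2 (adiabatic): W = (P₁V₁ − P₂V₂)/(γ−1) = (6554 − 4402)/0.667 = 3227 J.
W_total = 0 + 3227 = 3227 J.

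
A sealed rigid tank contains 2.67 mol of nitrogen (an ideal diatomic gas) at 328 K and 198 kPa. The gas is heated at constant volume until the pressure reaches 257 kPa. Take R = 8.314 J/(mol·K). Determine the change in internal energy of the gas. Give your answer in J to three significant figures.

ΔU ≈ 5420 J

Constant volume ⇒ W = 0, so Q = ΔU = nCᵥΔT with Cᵥ = 5R/2 = 20.79 J/(mol·K).
At constant V, T₂/T₁ = P₂/P₁ ⇒ ΔT = T₁(P₂/P₁ − 1) = 328·(257/198 − 1) = 97.74 K.
ΔU = (2.67)(20.79)(97.74) = 5424 J.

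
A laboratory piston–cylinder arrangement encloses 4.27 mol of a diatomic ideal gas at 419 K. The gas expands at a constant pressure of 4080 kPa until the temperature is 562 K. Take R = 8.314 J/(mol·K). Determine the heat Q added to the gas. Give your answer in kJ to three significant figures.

Isobaric: W = nRΔT = (4.27)(8.314)(143) = 5077 J.
ΔU = nCᵥΔT with Cᵥ = 5R/2: ΔU = (4.27)(20.79)(143) = 12692 J.
Q = ΔU + W = 12692 + 5077 = 17768 J.

Q ≈ 17.8 kJ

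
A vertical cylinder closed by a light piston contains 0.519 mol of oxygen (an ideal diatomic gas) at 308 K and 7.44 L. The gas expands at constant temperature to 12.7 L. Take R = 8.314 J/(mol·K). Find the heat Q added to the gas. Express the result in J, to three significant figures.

Isothermal ⇒ ΔU = 0, so Q = W = nRT ln(V₂/V₁).
Q = (0.519)(8.314)(308) ln(12.7/7.44) = 1329 × 0.5347 = 710.7 J.

Q ≈ 711 J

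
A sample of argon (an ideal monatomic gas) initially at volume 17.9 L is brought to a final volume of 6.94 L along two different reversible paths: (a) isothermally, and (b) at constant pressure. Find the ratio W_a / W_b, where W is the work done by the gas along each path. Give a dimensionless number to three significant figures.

Path (a) isothermal: W = P₁V₁ ln(V₂/V₁) → W_a/(P₁V₁) = -0.9475.
Path (b) isobaric: W = P₁(V₂ − V₁) → W_b/(P₁V₁) = -0.6123.
W_a / W_b = -0.9475 / -0.6123 = 1.547.

W_a / W_b ≈ 1.55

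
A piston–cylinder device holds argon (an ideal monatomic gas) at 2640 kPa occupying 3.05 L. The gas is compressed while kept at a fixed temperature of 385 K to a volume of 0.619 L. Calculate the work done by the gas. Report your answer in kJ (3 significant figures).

W ≈ -12.8 kJ

Isothermal: W = nRT ln(V₂/V₁) = P₁V₁ ln(V₂/V₁).
P₁V₁ = (2640 kPa)(3.05 L) = 8052 J.
W = 8052 × ln(0.619/3.05) = 8052 × -1.595
W_by_gas = -12841 J.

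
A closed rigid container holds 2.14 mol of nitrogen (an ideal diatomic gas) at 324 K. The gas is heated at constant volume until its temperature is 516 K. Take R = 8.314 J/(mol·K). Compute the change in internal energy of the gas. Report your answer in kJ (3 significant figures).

ΔU ≈ 8.54 kJ

Constant volume ⇒ W = 0, so Q = ΔU = nCᵥΔT with Cᵥ = 5R/2 = 20.79 J/(mol·K).
ΔU = (2.14)(20.79)(516 − 324) = 8540 J.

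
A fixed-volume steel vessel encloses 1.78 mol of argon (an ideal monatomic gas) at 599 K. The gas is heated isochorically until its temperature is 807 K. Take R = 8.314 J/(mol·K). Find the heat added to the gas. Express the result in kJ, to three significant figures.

Q ≈ 4.62 kJ

Constant volume ⇒ W = 0, so Q = ΔU = nCᵥΔT with Cᵥ = 3R/2 = 12.47 J/(mol·K).
ΔU = (1.78)(12.47)(807 − 599) = 4617 J.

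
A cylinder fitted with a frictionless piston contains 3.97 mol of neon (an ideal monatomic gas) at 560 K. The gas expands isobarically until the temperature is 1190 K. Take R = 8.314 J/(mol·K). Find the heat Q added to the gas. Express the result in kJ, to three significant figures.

Isobaric: W = nRΔT = (3.97)(8.314)(630) = 20794 J.
ΔU = nCᵥΔT with Cᵥ = 3R/2: ΔU = (3.97)(12.47)(630) = 31191 J.
Q = ΔU + W = 31191 + 20794 = 51985 J.

Q ≈ 52.0 kJ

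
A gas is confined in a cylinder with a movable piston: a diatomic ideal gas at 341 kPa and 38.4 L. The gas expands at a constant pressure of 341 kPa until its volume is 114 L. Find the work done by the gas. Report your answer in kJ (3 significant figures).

Isobaric: W = P ΔV.
W = (341 kPa)(114 − 38.4 L) = (341)(75.6) = 25780 J.

W ≈ 25.8 kJ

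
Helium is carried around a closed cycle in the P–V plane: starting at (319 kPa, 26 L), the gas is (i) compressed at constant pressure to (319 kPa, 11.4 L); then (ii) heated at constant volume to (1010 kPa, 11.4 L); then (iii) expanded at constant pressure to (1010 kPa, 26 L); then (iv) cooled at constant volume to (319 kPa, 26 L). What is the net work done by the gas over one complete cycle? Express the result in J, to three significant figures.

Constant-volume legs do no work.
W(i) = (319)(11.4 − 26) = -4657 J; W(iii) = (1010)(26 − 11.4) = 14746 J.
W_net = -4657 + 14746 = 10089 J (the clockwise enclosed area).

W_net ≈ 10100 J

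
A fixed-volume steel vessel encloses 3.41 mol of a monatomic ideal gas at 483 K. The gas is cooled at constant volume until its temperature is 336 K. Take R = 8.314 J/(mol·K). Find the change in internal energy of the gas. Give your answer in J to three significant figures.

Constant volume ⇒ W = 0, so Q = ΔU = nCᵥΔT with Cᵥ = 3R/2 = 12.47 J/(mol·K).
ΔU = (3.41)(12.47)(336 − 483) = -6251 J.

ΔU ≈ -6250 J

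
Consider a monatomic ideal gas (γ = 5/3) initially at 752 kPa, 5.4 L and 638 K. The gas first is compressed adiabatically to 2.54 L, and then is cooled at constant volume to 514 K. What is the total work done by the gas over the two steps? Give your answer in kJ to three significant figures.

W_total ≈ -3.98 kJ

Step 1 (adiabatic): W = (P₁V₁ − P₂V₂)/(γ−1) = (4061 − 6714)/0.667 = -3980 J.
Step 2 (isochoric): W = 0 (constant volume).
W_total = -3980 + 0 = -3980 J.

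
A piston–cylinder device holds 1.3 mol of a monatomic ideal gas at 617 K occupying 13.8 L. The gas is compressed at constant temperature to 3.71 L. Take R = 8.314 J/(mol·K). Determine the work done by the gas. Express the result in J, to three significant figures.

W ≈ -8760 J

Isothermal: W = nRT ln(V₂/V₁).
W = (1.3)(8.314)(617) × ln(3.71/13.8)
  = 6669 × -1.314
W_by_gas = -8760 J.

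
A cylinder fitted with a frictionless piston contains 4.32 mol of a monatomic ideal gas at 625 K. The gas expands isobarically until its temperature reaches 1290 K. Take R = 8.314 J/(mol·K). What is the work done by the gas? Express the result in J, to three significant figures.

W ≈ 23900 J

Isobaric: W = P ΔV = nR ΔT.
W = (4.32)(8.314)(1290 − 625) = 23884 J.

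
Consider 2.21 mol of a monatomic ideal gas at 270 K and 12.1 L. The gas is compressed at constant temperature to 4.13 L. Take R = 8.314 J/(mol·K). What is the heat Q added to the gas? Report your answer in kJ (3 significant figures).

Q ≈ -5.33 kJ

Isothermal ⇒ ΔU = 0, so Q = W = nRT ln(V₂/V₁).
Q = (2.21)(8.314)(270) ln(4.13/12.1) = 4961 × -1.075 = -5333 J.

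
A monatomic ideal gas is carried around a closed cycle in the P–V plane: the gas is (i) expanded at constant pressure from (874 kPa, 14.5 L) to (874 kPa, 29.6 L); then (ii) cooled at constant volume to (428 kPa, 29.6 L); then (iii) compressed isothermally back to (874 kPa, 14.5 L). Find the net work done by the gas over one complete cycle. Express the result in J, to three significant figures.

Leg (i): W = PΔV = (874)(29.6 − 14.5) = 13197 J.
Leg (ii): W = 0.
Leg (iii): W = PᵢVᵢ ln(V_f/Vᵢ) = (12669) ln(14.5/29.6) = -9041 J.
W_net = 13197 − 9041 = 4157 J.

W_net ≈ 4160 J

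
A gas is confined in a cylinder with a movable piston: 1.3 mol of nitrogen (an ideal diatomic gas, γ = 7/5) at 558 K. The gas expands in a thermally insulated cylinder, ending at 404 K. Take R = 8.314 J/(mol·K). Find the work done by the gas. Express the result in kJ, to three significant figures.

W ≈ 4.16 kJ

Adiabatic ⇒ Q = 0, so W_by = −ΔU = nCᵥ(T₁ − T₂).
Cᵥ = 5R/2 = 20.79 J/(mol·K).
W = (1.3)(20.79)(558 − 404) = 4161 J.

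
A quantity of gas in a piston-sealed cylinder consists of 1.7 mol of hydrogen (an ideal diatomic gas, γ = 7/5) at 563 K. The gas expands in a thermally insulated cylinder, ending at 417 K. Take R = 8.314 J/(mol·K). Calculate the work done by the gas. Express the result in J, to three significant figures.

Adiabatic ⇒ Q = 0, so W_by = −ΔU = nCᵥ(T₁ − T₂).
Cᵥ = 5R/2 = 20.79 J/(mol·K).
W = (1.7)(20.79)(563 − 417) = 5159 J.

W ≈ 5160 J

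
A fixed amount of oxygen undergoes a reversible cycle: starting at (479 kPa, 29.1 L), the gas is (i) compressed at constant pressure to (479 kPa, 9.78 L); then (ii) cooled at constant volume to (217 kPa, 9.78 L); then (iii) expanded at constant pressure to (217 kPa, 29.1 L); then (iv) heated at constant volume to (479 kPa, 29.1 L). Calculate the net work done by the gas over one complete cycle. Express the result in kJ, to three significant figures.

W_net ≈ -5.06 kJ

Constant-volume legs do no work.
W(i) = (479)(9.78 − 29.1) = -9254 J; W(iii) = (217)(29.1 − 9.78) = 4192 J.
W_net = -9254 + 4192 = -5062 J (the counter-clockwise enclosed area).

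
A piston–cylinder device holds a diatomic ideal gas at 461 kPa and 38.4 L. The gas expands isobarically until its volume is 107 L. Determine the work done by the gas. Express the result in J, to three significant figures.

W ≈ 31600 J

Isobaric: W = P ΔV.
W = (461 kPa)(107 − 38.4 L) = (461)(68.6) = 31625 J.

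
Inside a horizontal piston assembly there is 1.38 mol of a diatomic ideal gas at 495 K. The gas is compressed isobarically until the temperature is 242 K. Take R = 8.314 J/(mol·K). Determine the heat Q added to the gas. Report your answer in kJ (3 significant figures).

Isobaric: W = nRΔT = (1.38)(8.314)(-253) = -2903 J.
ΔU = nCᵥΔT with Cᵥ = 5R/2: ΔU = (1.38)(20.79)(-253) = -7257 J.
Q = ΔU + W = -7257 − 2903 = -10160 J.

Q ≈ -10.2 kJ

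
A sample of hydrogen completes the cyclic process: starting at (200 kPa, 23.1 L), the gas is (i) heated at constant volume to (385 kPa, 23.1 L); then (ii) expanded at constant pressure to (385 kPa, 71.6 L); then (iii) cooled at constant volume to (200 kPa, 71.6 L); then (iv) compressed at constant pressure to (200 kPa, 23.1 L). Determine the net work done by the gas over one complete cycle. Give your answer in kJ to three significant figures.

W_net ≈ 8.97 kJ

Constant-volume legs do no work.
W(ii) = (385)(71.6 − 23.1) = 18672 J; W(iv) = (200)(23.1 − 71.6) = -9700 J.
W_net = 18672 − 9700 = 8972 J (the clockwise enclosed area).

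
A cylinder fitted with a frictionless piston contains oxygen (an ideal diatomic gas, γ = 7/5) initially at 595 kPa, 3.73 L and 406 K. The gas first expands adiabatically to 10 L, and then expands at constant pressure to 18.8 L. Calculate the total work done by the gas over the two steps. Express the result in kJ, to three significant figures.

Step 1 (adiabatic): W = (P₁V₁ − P₂V₂)/(γ−1) = (2219 − 1496)/0.4 = 1809 J.
After step 1: P = 149.6 kPa, V = 10 L, T = 273.7 K.
Step 2 (isobaric): W = PΔV = (149.6 kPa)(18.8 − 10 L) = 1316 J.
W_total = 1809 + 1316 = 3125 J.

W_total ≈ 3.12 kJ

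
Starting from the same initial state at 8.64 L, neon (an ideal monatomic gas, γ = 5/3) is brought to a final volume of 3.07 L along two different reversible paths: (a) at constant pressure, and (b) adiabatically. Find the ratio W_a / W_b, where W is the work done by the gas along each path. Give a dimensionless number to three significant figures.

Path (a) isobaric: W = P₁(V₂ − V₁) → W_a/(P₁V₁) = -0.6447.
Path (b) adiabatic: W = P₁V₁(1 − (V₁/V₂)^(γ−1))/(γ−1) → W_b/(P₁V₁) = -1.49.
W_a / W_b = -0.6447 / -1.49 = 0.4327.

W_a / W_b ≈ 0.433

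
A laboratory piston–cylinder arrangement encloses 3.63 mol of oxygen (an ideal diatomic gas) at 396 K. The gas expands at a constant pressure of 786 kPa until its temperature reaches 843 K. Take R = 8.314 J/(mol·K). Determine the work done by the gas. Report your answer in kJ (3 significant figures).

W ≈ 13.5 kJ

Isobaric: W = P ΔV = nR ΔT.
W = (3.63)(8.314)(843 − 396) = 13490 J.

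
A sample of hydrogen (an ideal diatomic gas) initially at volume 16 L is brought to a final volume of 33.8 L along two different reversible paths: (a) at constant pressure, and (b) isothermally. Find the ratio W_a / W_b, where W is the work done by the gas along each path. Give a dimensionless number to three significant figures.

W_a / W_b ≈ 1.49

Path (a) isobaric: W = P₁(V₂ − V₁) → W_a/(P₁V₁) = 1.112.
Path (b) isothermal: W = P₁V₁ ln(V₂/V₁) → W_b/(P₁V₁) = 0.7479.
W_a / W_b = 1.112 / 0.7479 = 1.488.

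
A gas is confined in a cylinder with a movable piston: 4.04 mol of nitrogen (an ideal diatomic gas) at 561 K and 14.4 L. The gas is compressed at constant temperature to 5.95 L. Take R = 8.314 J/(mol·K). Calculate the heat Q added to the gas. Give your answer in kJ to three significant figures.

Isothermal ⇒ ΔU = 0, so Q = W = nRT ln(V₂/V₁).
Q = (4.04)(8.314)(561) ln(5.95/14.4) = 18843 × -0.8838 = -16654 J.

Q ≈ -16.7 kJ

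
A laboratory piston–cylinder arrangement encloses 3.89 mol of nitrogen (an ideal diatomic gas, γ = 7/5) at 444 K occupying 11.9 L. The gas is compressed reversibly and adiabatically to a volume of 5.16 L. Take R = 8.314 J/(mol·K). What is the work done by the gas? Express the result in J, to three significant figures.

W ≈ -14200 J

Adiabatic: TV^(γ−1) = const with γ = 7/5.
T₂ = T₁ (V₁/V₂)^(γ−1) = 444 × (11.9/5.16)^0.4 = 444 × 1.397 = 620.2 K.
W_by = nCᵥ(T₁ − T₂) = (3.89)(20.79)(444 − 620.2) = -14248 J.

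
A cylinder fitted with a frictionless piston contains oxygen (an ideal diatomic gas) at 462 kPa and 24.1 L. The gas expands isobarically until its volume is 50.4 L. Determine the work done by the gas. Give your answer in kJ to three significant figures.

W ≈ 12.2 kJ

Isobaric: W = P ΔV.
W = (462 kPa)(50.4 − 24.1 L) = (462)(26.3) = 12151 J.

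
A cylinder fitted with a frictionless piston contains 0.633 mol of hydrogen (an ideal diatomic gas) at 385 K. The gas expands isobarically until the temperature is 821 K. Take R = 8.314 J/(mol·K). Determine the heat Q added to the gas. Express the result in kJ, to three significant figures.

Q ≈ 8.03 kJ

Isobaric: W = nRΔT = (0.633)(8.314)(436) = 2295 J.
ΔU = nCᵥΔT with Cᵥ = 5R/2: ΔU = (0.633)(20.79)(436) = 5736 J.
Q = ΔU + W = 5736 + 2295 = 8031 J.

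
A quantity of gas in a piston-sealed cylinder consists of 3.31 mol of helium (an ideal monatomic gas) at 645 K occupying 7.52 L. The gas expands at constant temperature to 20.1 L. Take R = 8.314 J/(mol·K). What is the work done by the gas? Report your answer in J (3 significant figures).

Isothermal: W = nRT ln(V₂/V₁).
W = (3.31)(8.314)(645) × ln(20.1/7.52)
  = 17750 × 0.9832
W_by_gas = 17451 J.

W ≈ 17500 J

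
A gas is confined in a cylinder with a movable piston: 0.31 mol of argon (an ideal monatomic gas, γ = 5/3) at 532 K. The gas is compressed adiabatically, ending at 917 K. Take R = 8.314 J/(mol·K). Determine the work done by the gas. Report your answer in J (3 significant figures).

W ≈ -1490 J

Adiabatic ⇒ Q = 0, so W_by = −ΔU = nCᵥ(T₁ − T₂).
Cᵥ = 3R/2 = 12.47 J/(mol·K).
W = (0.31)(12.47)(532 − 917) = -1488 J.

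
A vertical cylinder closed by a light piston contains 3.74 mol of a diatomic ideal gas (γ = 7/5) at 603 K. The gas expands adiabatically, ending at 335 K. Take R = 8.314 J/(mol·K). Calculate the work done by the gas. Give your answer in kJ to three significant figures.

Adiabatic ⇒ Q = 0, so W_by = −ΔU = nCᵥ(T₁ − T₂).
Cᵥ = 5R/2 = 20.79 J/(mol·K).
W = (3.74)(20.79)(603 − 335) = 20833 J.

W ≈ 20.8 kJ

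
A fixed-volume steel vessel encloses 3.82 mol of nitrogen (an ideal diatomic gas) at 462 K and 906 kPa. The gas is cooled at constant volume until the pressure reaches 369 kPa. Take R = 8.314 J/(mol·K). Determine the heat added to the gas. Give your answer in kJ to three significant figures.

Q ≈ -21.7 kJ

Constant volume ⇒ W = 0, so Q = ΔU = nCᵥΔT with Cᵥ = 5R/2 = 20.79 J/(mol·K).
At constant V, T₂/T₁ = P₂/P₁ ⇒ ΔT = T₁(P₂/P₁ − 1) = 462·(369/906 − 1) = -273.8 K.
ΔU = (3.82)(20.79)(-273.8) = -21742 J.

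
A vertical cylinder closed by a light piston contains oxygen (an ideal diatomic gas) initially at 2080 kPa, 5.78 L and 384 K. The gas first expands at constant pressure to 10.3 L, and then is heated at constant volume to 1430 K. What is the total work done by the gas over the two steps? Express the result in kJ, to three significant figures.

Step 1 (isobaric): W = PΔV = (2080 kPa)(10.3 − 5.78 L) = 9402 J.
Step 2 (isochoric): W = 0 (constant volume).
W_total = 9402 + 0 = 9402 J.

W_total ≈ 9.40 kJ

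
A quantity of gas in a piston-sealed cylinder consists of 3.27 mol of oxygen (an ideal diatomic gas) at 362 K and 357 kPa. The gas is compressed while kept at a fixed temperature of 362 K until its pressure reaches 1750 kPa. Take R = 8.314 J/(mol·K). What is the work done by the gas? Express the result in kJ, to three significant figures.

W ≈ -15.6 kJ

Isothermal process: W = nRT ln(V₂/V₁) = nRT ln(P₁/P₂).
W = (3.27)(8.314)(362) × ln(357/1750)
  = 9842 × ln(0.204) = 9842 × -1.59
W_by_gas = -15645 J.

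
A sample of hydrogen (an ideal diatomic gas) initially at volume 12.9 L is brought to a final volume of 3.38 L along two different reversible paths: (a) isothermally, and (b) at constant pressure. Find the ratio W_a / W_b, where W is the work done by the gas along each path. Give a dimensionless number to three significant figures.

W_a / W_b ≈ 1.81

Path (a) isothermal: W = P₁V₁ ln(V₂/V₁) → W_a/(P₁V₁) = -1.339.
Path (b) isobaric: W = P₁(V₂ − V₁) → W_b/(P₁V₁) = -0.738.
W_a / W_b = -1.339 / -0.738 = 1.815.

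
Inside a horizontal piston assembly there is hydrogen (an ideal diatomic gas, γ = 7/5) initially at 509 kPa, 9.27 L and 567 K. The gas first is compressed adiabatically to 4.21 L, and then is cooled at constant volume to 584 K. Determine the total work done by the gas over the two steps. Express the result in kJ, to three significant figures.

W_total ≈ -4.38 kJ

Step 1 (adiabatic): W = (P₁V₁ − P₂V₂)/(γ−1) = (4718 − 6470)/0.4 = -4379 J.
Step 2 (isochoric): W = 0 (constant volume).
W_total = -4379 + 0 = -4379 J.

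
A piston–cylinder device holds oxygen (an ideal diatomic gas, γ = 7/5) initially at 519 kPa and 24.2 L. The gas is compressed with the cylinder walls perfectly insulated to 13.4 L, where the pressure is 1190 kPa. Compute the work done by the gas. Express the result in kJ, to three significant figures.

W ≈ -8.47 kJ

Adiabatic: W = (P₁V₁ − P₂V₂)/(γ − 1) with γ = 7/5.
P₁V₁ = 12560 J, P₂V₂ = 15946 J.
W = (12560 − 15946) / 0.4 = -8466 J.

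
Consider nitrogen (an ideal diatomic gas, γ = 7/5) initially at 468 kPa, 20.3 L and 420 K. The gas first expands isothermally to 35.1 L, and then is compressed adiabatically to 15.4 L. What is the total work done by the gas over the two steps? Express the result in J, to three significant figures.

W_total ≈ -4070 J

Step 1 (isothermal): W = P₁V₁ ln(V₂/V₁) = (9500) ln(35.1/20.3) = 5202 J.
After step 1: P = 270.7 kPa, V = 35.1 L, T = 420 K.
Step 2 (adiabatic): W = (P₁V₁ − P₂V₂)/(γ−1) = (9500 − 13209)/0.4 = -9270 J.
W_total = 5202 − 9270 = -4068 J.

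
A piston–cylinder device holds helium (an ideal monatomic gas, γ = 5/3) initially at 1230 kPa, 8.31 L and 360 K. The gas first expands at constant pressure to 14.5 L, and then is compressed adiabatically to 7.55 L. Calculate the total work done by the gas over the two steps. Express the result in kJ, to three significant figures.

W_total ≈ -6.97 kJ

Step 1 (isobaric): W = PΔV = (1230 kPa)(14.5 − 8.31 L) = 7614 J.
After step 1: P = 1230 kPa, V = 14.5 L, T = 628.2 K.
Step 2 (adiabatic): W = (P₁V₁ − P₂V₂)/(γ−1) = (17835 − 27556)/0.667 = -14582 J.
W_total = 7614 − 14582 = -6968 J.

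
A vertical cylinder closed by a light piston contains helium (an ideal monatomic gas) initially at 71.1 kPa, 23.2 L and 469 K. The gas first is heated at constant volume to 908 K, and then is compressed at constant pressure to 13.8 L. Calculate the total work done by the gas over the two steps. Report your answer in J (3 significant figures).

W_total ≈ -1290 J

Step 1 (isochoric): W = 0 (constant volume).
After step 1: P = 137.7 kPa (V unchanged).
Step 2 (isobaric): W = PΔV = (137.7 kPa)(13.8 − 23.2 L) = -1294 J.
W_total = 0 − 1294 = -1294 J.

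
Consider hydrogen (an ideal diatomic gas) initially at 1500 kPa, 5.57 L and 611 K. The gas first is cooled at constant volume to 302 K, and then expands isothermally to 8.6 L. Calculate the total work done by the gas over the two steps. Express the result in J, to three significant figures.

W_total ≈ 1790 J

Step 1 (isochoric): W = 0 (constant volume).
After step 1: P = 741.4 kPa (V unchanged).
Step 2 (isothermal): W = P₁V₁ ln(V₂/V₁) = (4130) ln(8.6/5.57) = 1794 J.
W_total = 0 + 1794 = 1794 J.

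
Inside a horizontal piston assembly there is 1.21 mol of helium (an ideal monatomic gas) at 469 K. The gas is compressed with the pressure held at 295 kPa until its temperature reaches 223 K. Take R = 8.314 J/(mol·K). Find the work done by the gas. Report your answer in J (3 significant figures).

W ≈ -2470 J

Isobaric: W = P ΔV = nR ΔT.
W = (1.21)(8.314)(223 − 469) = -2475 J.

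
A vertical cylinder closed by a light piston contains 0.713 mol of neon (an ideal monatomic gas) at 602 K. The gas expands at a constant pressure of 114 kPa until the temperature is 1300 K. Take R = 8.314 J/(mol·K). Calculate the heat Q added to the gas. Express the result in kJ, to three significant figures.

Q ≈ 10.3 kJ

Isobaric: W = nRΔT = (0.713)(8.314)(698) = 4138 J.
ΔU = nCᵥΔT with Cᵥ = 3R/2: ΔU = (0.713)(12.47)(698) = 6206 J.
Q = ΔU + W = 6206 + 4138 = 10344 J.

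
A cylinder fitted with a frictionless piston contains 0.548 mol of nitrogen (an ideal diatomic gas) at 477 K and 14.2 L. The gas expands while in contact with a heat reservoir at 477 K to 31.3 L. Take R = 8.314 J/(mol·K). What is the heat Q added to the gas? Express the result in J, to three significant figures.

Isothermal ⇒ ΔU = 0, so Q = W = nRT ln(V₂/V₁).
Q = (0.548)(8.314)(477) ln(31.3/14.2) = 2173 × 0.7904 = 1718 J.

Q ≈ 1720 J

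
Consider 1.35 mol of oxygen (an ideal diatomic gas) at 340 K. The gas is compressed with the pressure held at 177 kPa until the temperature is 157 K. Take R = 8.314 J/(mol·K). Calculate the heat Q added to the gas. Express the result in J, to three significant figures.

Q ≈ -7190 J

Isobaric: W = nRΔT = (1.35)(8.314)(-183) = -2054 J.
ΔU = nCᵥΔT with Cᵥ = 5R/2: ΔU = (1.35)(20.79)(-183) = -5135 J.
Q = ΔU + W = -5135 − 2054 = -7189 J.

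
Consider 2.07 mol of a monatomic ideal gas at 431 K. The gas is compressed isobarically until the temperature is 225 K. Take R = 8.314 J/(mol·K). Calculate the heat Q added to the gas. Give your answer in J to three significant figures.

Q ≈ -8860 J

Isobaric: W = nRΔT = (2.07)(8.314)(-206) = -3545 J.
ΔU = nCᵥΔT with Cᵥ = 3R/2: ΔU = (2.07)(12.47)(-206) = -5318 J.
Q = ΔU + W = -5318 − 3545 = -8863 J.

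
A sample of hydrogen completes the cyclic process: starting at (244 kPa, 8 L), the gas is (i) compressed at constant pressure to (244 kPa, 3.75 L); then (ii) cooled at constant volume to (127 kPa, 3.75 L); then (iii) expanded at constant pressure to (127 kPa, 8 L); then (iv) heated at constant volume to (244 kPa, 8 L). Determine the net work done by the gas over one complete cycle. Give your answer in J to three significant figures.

W_net ≈ -497 J

Constant-volume legs do no work.
W(i) = (244)(3.75 − 8) = -1037 J; W(iii) = (127)(8 − 3.75) = 539.8 J.
W_net = -1037 + 539.8 = -497.2 J (the counter-clockwise enclosed area).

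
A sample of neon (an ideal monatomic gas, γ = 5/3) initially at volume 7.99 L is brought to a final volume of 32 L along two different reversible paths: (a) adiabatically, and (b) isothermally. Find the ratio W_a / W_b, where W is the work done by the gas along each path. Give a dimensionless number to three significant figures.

W_a / W_b ≈ 0.652

Path (a) adiabatic: W = P₁V₁(1 − (V₁/V₂)^(γ−1))/(γ−1) → W_a/(P₁V₁) = 0.9052.
Path (b) isothermal: W = P₁V₁ ln(V₂/V₁) → W_b/(P₁V₁) = 1.388.
W_a / W_b = 0.9052 / 1.388 = 0.6524.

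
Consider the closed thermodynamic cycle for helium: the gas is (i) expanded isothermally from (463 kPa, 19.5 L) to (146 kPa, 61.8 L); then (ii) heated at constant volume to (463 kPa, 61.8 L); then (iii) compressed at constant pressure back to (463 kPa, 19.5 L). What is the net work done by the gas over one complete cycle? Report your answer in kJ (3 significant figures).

W_net ≈ -9.17 kJ

Leg (i): W = PᵢVᵢ ln(V_f/Vᵢ) = (9028) ln(61.8/19.5) = 10414 J.
Leg (ii): W = 0.
Leg (iii): W = PΔV = (463)(19.5 − 61.8) = -19585 J.
W_net = 10414 − 19585 = -9171 J.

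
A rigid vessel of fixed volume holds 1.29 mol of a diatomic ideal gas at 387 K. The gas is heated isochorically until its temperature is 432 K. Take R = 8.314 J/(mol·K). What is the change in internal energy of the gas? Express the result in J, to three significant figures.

ΔU ≈ 1210 J

Constant volume ⇒ W = 0, so Q = ΔU = nCᵥΔT with Cᵥ = 5R/2 = 20.79 J/(mol·K).
ΔU = (1.29)(20.79)(432 − 387) = 1207 J.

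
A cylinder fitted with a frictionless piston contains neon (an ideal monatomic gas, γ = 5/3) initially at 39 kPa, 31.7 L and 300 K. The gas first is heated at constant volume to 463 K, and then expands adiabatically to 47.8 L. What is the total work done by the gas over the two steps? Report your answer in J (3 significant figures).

W_total ≈ 686 J

Step 1 (isochoric): W = 0 (constant volume).
After step 1: P = 60.19 kPa (V unchanged).
Step 2 (adiabatic): W = (P₁V₁ − P₂V₂)/(γ−1) = (1908 − 1451)/0.667 = 685.5 J.
W_total = 0 + 685.5 = 685.5 J.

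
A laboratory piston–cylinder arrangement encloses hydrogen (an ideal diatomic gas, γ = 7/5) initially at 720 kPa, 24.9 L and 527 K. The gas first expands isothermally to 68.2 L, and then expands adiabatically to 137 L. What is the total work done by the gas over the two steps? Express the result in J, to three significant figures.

Step 1 (isothermal): W = P₁V₁ ln(V₂/V₁) = (17928) ln(68.2/24.9) = 18064 J.
After step 1: P = 262.9 kPa, V = 68.2 L, T = 527 K.
Step 2 (adiabatic): W = (P₁V₁ − P₂V₂)/(γ−1) = (17928 − 13563)/0.4 = 10912 J.
W_total = 18064 + 10912 = 28976 J.

W_total ≈ 29000 J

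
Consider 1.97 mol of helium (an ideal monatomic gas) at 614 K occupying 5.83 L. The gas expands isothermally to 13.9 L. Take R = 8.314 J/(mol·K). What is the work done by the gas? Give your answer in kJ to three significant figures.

Isothermal: W = nRT ln(V₂/V₁).
W = (1.97)(8.314)(614) × ln(13.9/5.83)
  = 10056 × 0.8689
W_by_gas = 8738 J.

W ≈ 8.74 kJ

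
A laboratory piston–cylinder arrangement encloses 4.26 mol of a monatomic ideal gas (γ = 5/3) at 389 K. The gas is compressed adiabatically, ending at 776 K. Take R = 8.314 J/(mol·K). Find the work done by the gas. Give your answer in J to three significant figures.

W ≈ -20600 J

Adiabatic ⇒ Q = 0, so W_by = −ΔU = nCᵥ(T₁ − T₂).
Cᵥ = 3R/2 = 12.47 J/(mol·K).
W = (4.26)(12.47)(389 − 776) = -20560 J.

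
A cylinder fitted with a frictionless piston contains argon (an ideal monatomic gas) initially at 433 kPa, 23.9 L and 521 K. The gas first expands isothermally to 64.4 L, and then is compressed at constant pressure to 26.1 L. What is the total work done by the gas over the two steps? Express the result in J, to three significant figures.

W_total ≈ 4100 J

Step 1 (isothermal): W = P₁V₁ ln(V₂/V₁) = (10349) ln(64.4/23.9) = 10258 J.
After step 1: P = 160.7 kPa, V = 64.4 L, T = 521 K.
Step 2 (isobaric): W = PΔV = (160.7 kPa)(26.1 − 64.4 L) = -6155 J.
W_total = 10258 − 6155 = 4103 J.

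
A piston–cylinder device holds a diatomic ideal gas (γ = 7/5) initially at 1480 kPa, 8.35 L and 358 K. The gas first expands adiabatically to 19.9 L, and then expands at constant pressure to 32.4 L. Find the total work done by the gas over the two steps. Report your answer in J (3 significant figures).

W_total ≈ 14600 J

Step 1 (adiabatic): W = (P₁V₁ − P₂V₂)/(γ−1) = (12358 − 8731)/0.4 = 9067 J.
After step 1: P = 438.8 kPa, V = 19.9 L, T = 252.9 K.
Step 2 (isobaric): W = PΔV = (438.8 kPa)(32.4 − 19.9 L) = 5485 J.
W_total = 9067 + 5485 = 14551 J.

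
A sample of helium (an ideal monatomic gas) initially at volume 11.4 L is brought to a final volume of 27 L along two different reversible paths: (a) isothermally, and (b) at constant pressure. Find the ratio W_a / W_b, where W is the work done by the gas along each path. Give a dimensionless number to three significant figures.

W_a / W_b ≈ 0.630

Path (a) isothermal: W = P₁V₁ ln(V₂/V₁) → W_a/(P₁V₁) = 0.8622.
Path (b) isobaric: W = P₁(V₂ − V₁) → W_b/(P₁V₁) = 1.368.
W_a / W_b = 0.8622 / 1.368 = 0.6301.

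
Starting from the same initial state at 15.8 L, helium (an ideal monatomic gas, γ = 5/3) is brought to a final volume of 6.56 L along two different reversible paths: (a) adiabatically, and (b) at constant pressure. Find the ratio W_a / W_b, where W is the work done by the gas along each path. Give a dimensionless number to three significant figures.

Path (a) adiabatic: W = P₁V₁(1 − (V₁/V₂)^(γ−1))/(γ−1) → W_a/(P₁V₁) = -1.195.
Path (b) isobaric: W = P₁(V₂ − V₁) → W_b/(P₁V₁) = -0.5848.
W_a / W_b = -1.195 / -0.5848 = 2.044.

W_a / W_b ≈ 2.04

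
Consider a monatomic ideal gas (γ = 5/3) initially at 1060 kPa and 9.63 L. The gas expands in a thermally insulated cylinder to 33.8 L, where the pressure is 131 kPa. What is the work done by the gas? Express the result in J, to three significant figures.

Adiabatic: W = (P₁V₁ − P₂V₂)/(γ − 1) with γ = 5/3.
P₁V₁ = 10208 J, P₂V₂ = 4428 J.
W = (10208 − 4428) / 0.6667 = 8670 J.

W ≈ 8670 J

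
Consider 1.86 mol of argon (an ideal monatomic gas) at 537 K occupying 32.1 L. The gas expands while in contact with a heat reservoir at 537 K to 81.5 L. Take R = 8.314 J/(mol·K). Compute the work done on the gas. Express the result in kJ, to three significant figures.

Isothermal: W = nRT ln(V₂/V₁).
W = (1.86)(8.314)(537) × ln(81.5/32.1)
  = 8304 × 0.9317
W_by_gas = 7737 J; work on gas = −W_by = -7737 J.

W ≈ -7.74 kJ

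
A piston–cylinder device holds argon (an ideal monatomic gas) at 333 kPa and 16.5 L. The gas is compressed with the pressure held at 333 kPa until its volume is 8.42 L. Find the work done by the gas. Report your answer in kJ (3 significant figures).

W ≈ -2.69 kJ

Isobaric: W = P ΔV.
W = (333 kPa)(8.42 − 16.5 L) = (333)(-8.08) = -2691 J.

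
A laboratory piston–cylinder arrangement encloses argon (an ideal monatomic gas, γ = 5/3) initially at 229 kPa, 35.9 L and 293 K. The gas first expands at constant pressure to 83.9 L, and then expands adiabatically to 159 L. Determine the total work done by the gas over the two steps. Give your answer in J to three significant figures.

Step 1 (isobaric): W = PΔV = (229 kPa)(83.9 − 35.9 L) = 10992 J.
After step 1: P = 229 kPa, V = 83.9 L, T = 684.8 K.
Step 2 (adiabatic): W = (P₁V₁ − P₂V₂)/(γ−1) = (19213 − 12546)/0.667 = 10001 J.
W_total = 10992 + 10001 = 20993 J.

W_total ≈ 21000 J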